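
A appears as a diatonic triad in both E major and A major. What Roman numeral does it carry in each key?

IV in E major; I in A major

The scale of E major is E F# G# A B C# D#; A is degree 4, and the triad built there (A-C#-E) is major, so it is IV.
The scale of A major is A B C# D E F# G#; A is degree 1, and the triad built there (A-C#-E) is major, so it is I.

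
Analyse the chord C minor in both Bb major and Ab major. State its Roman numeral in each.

The scale of Bb major is Bb C D Eb F G A; C is degree 2, and the triad built there (C-Eb-G) is minor, so it is ii.
The scale of Ab major is Ab Bb C Db Eb F G; C is degree 3, and the triad built there (C-Eb-G) is minor, so it is iii.

ii in Bb major; iii in Ab major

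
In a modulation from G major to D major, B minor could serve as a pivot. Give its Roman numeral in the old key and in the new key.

iii in G major; vi in D major

The scale of G major is G A B C D E F♯; B is degree 3, and the triad built there (B-D-F♯) is minor, so it is iii.
The scale of D major is D E F♯ G A B C♯; B is degree 6, and the triad built there (B-D-F♯) is minor, so it is vi.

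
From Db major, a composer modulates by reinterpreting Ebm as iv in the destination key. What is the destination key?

The numeral iv denotes a minor triad on scale degree 4. With Eb on degree 4, the tonic of the new key is Bb.
Degree 4 carries a minor triad in minor keys, so the destination is Bb minor.
Check: the diatonic triads of Bb minor (natural minor) are Bbm (i), Cdim (ii°), Db (III), Ebm (iv), Fm (v), Gb (VI), Ab (VII) — Ebm is indeed iv.

Bb minor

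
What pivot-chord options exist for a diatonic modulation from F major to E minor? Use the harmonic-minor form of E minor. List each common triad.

Triads in F major: F (I), Gm (ii), Am (iii), Bb (IV), C (V), Dm (vi), Edim (vii°).
Triads in E minor (harmonic minor): Em (i), F#dim (ii°), Gaug (III+), Am (iv), B (V), C (VI), D#dim (vii°).
Shared triads with their functions: Am (iii in F major, iv in E minor); C (V in F major, VI in E minor).

Am, C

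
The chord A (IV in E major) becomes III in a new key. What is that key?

The numeral III denotes a major triad on scale degree 3. With A on degree 3, the tonic of the new key is F#.
Degree 3 carries a major triad in natural-minor keys, so the destination is F# minor.
Check: the diatonic triads of F# minor (natural minor) are F#m (i), G#dim (ii°), A (III), Bm (iv), C#m (v), D (VI), E (VII) — A is indeed III.

F# minor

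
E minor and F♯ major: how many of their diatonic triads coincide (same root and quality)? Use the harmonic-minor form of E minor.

Diatonic triads of E minor (harmonic minor): Em (i), F♯dim (ii°), Gaug (III+), Am (iv), B (V), C (VI), D♯dim (vii°).
Diatonic triads of F♯ major: F♯ (I), G♯m (ii), A♯m (iii), B (IV), C♯ (V), D♯m (vi), E♯dim (vii°).
Matching root and quality in both lists: B.
That gives 1 common triad.

1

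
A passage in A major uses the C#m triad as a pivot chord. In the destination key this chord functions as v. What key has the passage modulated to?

The numeral v denotes a minor triad on scale degree 5. With C# on degree 5, the tonic of the new key is F#.
Degree 5 carries a minor triad in natural-minor keys, so the destination is F# minor.
Check: the diatonic triads of F# minor (natural minor) are F#m (i), G#dim (ii°), A (III), Bm (iv), C#m (v), D (VI), E (VII) — C#m is indeed v.

F# minor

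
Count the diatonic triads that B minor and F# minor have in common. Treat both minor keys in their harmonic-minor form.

Diatonic triads of B minor (harmonic minor): Bm (i), C#dim (ii°), Daug (III+), Em (iv), F# (V), G (VI), A#dim (vii°).
Diatonic triads of F# minor (harmonic minor): F#m (i), G#dim (ii°), Aaug (III+), Bm (iv), C# (V), D (VI), E#dim (vii°).
Matching root and quality in both lists: Bm.
That gives 1 common triad.

1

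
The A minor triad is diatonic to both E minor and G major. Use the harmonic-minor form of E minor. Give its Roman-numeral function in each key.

iv in E minor; ii in G major

The scale of E minor (harmonic minor) is E F♯ G A B C D♯; A is degree 4, and the triad built there (A-C-E) is minor, so it is iv.
The scale of G major is G A B C D E F♯; A is degree 2, and the triad built there (A-C-E) is minor, so it is ii.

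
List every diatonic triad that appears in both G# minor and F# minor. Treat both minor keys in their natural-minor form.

Triads in G# minor (natural minor): G#m (i), A#dim (ii°), B (III), C#m (iv), D#m (v), E (VI), F# (VII).
Triads in F# minor (natural minor): F#m (i), G#dim (ii°), A (III), Bm (iv), C#m (v), D (VI), E (VII).
Shared triads with their functions: C#m (iv in G# minor, v in F# minor); E (VI in G# minor, VII in F# minor).

C#m, E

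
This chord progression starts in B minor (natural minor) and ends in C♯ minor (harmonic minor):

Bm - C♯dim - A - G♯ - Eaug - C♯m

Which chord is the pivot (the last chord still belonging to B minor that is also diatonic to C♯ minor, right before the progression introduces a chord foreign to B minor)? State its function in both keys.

A — VII in B minor, VI in C♯ minor

Chords diatonic to B minor: Bm, C♯dim, D, Em, F♯m, G, A.
Reading the progression, the first chord not in that set is G♯, so the modulation leaves B minor there.
The chord immediately before G♯ is A, which is diatonic to both keys: VII in B minor and VI in C♯ minor.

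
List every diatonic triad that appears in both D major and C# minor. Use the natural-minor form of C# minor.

F#m, A

Triads in D major: D major (I), E minor (ii), F# minor (iii), G major (IV), A major (V), B minor (vi), C# diminished (vii°).
Triads in C# minor (natural minor): C# minor (i), D# diminished (ii°), E major (III), F# minor (iv), G# minor (v), A major (VI), B major (VII).
Shared triads with their functions: F# minor (iii in D major, iv in C# minor); A major (V in D major, VI in C# minor).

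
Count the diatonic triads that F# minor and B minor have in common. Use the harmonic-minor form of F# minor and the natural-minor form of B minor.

3

Diatonic triads of F# minor (harmonic minor): F#m (i), G#dim (ii°), Aaug (III+), Bm (iv), C# (V), D (VI), E#dim (vii°).
Diatonic triads of B minor (natural minor): Bm (i), C#dim (ii°), D (III), Em (iv), F#m (v), G (VI), A (VII).
Matching root and quality in both lists: F#m, Bm, D.
That gives 3 common triads.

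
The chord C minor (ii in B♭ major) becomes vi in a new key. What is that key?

The numeral vi denotes a minor triad on scale degree 6. With C on degree 6, the tonic of the new key is E♭.
Degree 6 carries a minor triad in major keys, so the destination is E♭ major.
Check: the diatonic triads of E♭ major are E♭ (I), Fm (ii), Gm (iii), A♭ (IV), B♭ (V), Cm (vi), Ddim (vii°) — C minor is indeed vi.

E♭ major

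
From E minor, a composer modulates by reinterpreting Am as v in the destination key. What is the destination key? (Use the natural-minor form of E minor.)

D minor

The numeral v denotes a minor triad on scale degree 5. With A on degree 5, the tonic of the new key is D.
Degree 5 carries a minor triad in natural-minor keys, so the destination is D minor.
Check: the diatonic triads of D minor (natural minor) are Dm (i), Edim (ii°), F (III), Gm (iv), Am (v), B♭ (VI), C (VII) — Am is indeed v.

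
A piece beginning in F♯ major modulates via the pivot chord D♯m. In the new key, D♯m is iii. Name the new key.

B major

The numeral iii denotes a minor triad on scale degree 3. With D♯ on degree 3, the tonic of the new key is B.
Degree 3 carries a minor triad in major keys, so the destination is B major.
Check: the diatonic triads of B major are B (I), C♯m (ii), D♯m (iii), E (IV), F♯ (V), G♯m (vi), A♯dim (vii°) — D♯m is indeed iii.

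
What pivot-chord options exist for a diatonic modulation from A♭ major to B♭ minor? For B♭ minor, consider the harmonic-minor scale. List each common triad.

B♭m

Triads in A♭ major: A♭ (I), B♭m (ii), Cm (iii), D♭ (IV), E♭ (V), Fm (vi), Gdim (vii°).
Triads in B♭ minor (harmonic minor): B♭m (i), Cdim (ii°), D♭aug (III+), E♭m (iv), F (V), G♭ (VI), Adim (vii°).
Shared triads with their functions: B♭m (ii in A♭ major, i in B♭ minor).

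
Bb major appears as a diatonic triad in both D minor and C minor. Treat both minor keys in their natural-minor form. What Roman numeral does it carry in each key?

VI in D minor; VII in C minor

The scale of D minor (natural minor) is D E F G A Bb C; Bb is degree 6, and the triad built there (Bb-D-F) is major, so it is VI.
The scale of C minor (natural minor) is C D Eb F G Ab Bb; Bb is degree 7, and the triad built there (Bb-D-F) is major, so it is VII.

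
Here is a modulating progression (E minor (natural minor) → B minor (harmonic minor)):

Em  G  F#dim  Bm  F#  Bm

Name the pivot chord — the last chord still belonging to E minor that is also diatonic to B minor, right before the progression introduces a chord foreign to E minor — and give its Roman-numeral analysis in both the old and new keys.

Chords diatonic to E minor: Em, F#dim, G, Am, Bm, C, D.
Reading the progression, the first chord not in that set is F#, so the modulation leaves E minor there.
The chord immediately before F# is Bm, which is diatonic to both keys: v in E minor and i in B minor.

Bm — v in E minor, i in B minor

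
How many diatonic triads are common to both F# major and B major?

Diatonic triads of F# major: F# major (I), G# minor (ii), A# minor (iii), B major (IV), C# major (V), D# minor (vi), E# diminished (vii°).
Diatonic triads of B major: B major (I), C# minor (ii), D# minor (iii), E major (IV), F# major (V), G# minor (vi), A# diminished (vii°).
Matching root and quality in both lists: F# major, G# minor, B major, D# minor.
That gives 4 common triads.

4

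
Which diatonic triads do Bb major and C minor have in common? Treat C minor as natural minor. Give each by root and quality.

Bb, Cm, Eb, Gm

Triads in Bb major: Bb major (I), C minor (ii), D minor (iii), Eb major (IV), F major (V), G minor (vi), A diminished (vii°).
Triads in C minor (natural minor): C minor (i), D diminished (ii°), Eb major (III), F minor (iv), G minor (v), Ab major (VI), Bb major (VII).
Shared triads with their functions: Bb major (I in Bb major, VII in C minor); C minor (ii in Bb major, i in C minor); Eb major (IV in Bb major, III in C minor); G minor (vi in Bb major, v in C minor).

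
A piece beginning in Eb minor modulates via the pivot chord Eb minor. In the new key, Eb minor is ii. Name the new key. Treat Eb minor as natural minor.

The numeral ii denotes a minor triad on scale degree 2. With Eb on degree 2, the tonic of the new key is Db.
Degree 2 carries a minor triad in major keys, so the destination is Db major.
Check: the diatonic triads of Db major are Db (I), Ebm (ii), Fm (iii), Gb (IV), Ab (V), Bbm (vi), Cdim (vii°) — Eb minor is indeed ii.

Db major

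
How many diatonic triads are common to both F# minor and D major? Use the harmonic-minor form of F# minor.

Diatonic triads of F# minor (harmonic minor): F#m (i), G#dim (ii°), Aaug (III+), Bm (iv), C# (V), D (VI), E#dim (vii°).
Diatonic triads of D major: D (I), Em (ii), F#m (iii), G (IV), A (V), Bm (vi), C#dim (vii°).
Matching root and quality in both lists: F#m, Bm, D.
That gives 3 common triads.

3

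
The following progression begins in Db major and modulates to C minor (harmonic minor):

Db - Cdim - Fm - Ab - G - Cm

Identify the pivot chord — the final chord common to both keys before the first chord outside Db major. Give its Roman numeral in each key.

Chords diatonic to Db major: Db, Ebm, Fm, Gb, Ab, Bbm, Cdim.
Reading the progression, the first chord not in that set is G, so the modulation leaves Db major there.
The chord immediately before G is Ab, which is diatonic to both keys: V in Db major and VI in C minor.

Ab — V in Db major, VI in C minor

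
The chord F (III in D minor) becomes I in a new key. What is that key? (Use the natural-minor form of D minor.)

F major

The numeral I denotes a major triad on scale degree 1. With F on degree 1, the tonic of the new key is F.
Degree 1 carries a major triad in major keys, so the destination is F major.
Check: the diatonic triads of F major are F (I), Gm (ii), Am (iii), Bb (IV), C (V), Dm (vi), Edim (vii°) — F is indeed I.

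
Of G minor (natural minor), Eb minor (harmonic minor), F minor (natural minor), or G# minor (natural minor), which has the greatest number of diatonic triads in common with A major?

G# minor

Triads of A major: A major (I), B minor (ii), C# minor (iii), D major (IV), E major (V), F# minor (vi), G# diminished (vii°).
G minor (natural minor) shares 0: none.
Eb minor (harmonic minor) shares 0: none.
F minor (natural minor) shares 0: none.
G# minor (natural minor) shares 2: C#m, E.
The most common triads (2) are shared with G# minor.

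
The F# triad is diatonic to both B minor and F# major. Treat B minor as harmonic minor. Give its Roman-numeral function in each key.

V in B minor; I in F# major

The scale of B minor (harmonic minor) is B C# D E F# G A#; F# is degree 5, and the triad built there (F#-A#-C#) is major, so it is V.
The scale of F# major is F# G# A# B C# D# E#; F# is degree 1, and the triad built there (F#-A#-C#) is major, so it is I.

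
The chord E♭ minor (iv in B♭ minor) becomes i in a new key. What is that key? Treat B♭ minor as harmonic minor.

The numeral i denotes a minor triad on scale degree 1. With E♭ on degree 1, the tonic of the new key is E♭.
Degree 1 carries a minor triad in minor keys, so the destination is E♭ minor.
Check: the diatonic triads of E♭ minor (natural minor) are E♭m (i), Fdim (ii°), G♭ (III), A♭m (iv), B♭m (v), C♭ (VI), D♭ (VII) — E♭ minor is indeed i.

E♭ minor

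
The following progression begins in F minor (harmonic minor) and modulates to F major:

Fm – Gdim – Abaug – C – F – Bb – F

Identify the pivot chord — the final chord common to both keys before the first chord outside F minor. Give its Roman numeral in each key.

C — V in F minor, V in F major

Chords diatonic to F minor: Fm, Gdim, Abaug, Bbm, C, Db, Edim.
Reading the progression, the first chord not in that set is F, so the modulation leaves F minor there.
The chord immediately before F is C, which is diatonic to both keys: V in F minor and V in F major.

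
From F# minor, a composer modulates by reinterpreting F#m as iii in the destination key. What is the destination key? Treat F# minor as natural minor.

D major

The numeral iii denotes a minor triad on scale degree 3. With F# on degree 3, the tonic of the new key is D.
Degree 3 carries a minor triad in major keys, so the destination is D major.
Check: the diatonic triads of D major are D (I), Em (ii), F#m (iii), G (IV), A (V), Bm (vi), C#dim (vii°) — F#m is indeed iii.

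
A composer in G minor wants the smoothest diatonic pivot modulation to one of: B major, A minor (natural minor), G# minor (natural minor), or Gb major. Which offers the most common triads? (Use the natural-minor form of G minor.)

Triads of G minor (natural minor): Gm (i), Adim (ii°), Bb (III), Cm (iv), Dm (v), Eb (VI), F (VII).
B major shares 0: none.
A minor (natural minor) shares 2: Dm, F.
G# minor (natural minor) shares 0: none.
Gb major shares 0: none.
The most common triads (2) are shared with A minor.

A minor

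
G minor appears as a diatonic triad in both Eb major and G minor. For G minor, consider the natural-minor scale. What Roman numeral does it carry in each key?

iii in Eb major; i in G minor

The scale of Eb major is Eb F G Ab Bb C D; G is degree 3, and the triad built there (G-Bb-D) is minor, so it is iii.
The scale of G minor (natural minor) is G A Bb C D Eb F; G is degree 1, and the triad built there (G-Bb-D) is minor, so it is i.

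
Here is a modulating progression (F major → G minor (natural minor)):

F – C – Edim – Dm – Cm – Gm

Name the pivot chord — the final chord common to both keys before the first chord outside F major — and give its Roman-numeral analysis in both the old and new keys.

Chords diatonic to F major: F, Gm, Am, B♭, C, Dm, Edim.
Reading the progression, the first chord not in that set is Cm, so the modulation leaves F major there.
The chord immediately before Cm is Dm, which is diatonic to both keys: vi in F major and v in G minor.

Dm — vi in F major, v in G minor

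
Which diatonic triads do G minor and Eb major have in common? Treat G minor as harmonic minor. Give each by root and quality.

Triads in G minor (harmonic minor): Gm (i), Adim (ii°), Bbaug (III+), Cm (iv), D (V), Eb (VI), F#dim (vii°).
Triads in Eb major: Eb (I), Fm (ii), Gm (iii), Ab (IV), Bb (V), Cm (vi), Ddim (vii°).
Shared triads with their functions: Gm (i in G minor, iii in Eb major); Cm (iv in G minor, vi in Eb major); Eb (VI in G minor, I in Eb major).

Gm, Cm, Eb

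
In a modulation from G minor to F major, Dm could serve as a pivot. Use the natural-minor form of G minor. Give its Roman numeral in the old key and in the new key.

v in G minor; vi in F major

The scale of G minor (natural minor) is G A B♭ C D E♭ F; D is degree 5, and the triad built there (D-F-A) is minor, so it is v.
The scale of F major is F G A B♭ C D E; D is degree 6, and the triad built there (D-F-A) is minor, so it is vi.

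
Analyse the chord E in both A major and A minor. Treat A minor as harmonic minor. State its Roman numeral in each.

The scale of A major is A B C# D E F# G#; E is degree 5, and the triad built there (E-G#-B) is major, so it is V.
The scale of A minor (harmonic minor) is A B C D E F G#; E is degree 5, and the triad built there (E-G#-B) is major, so it is V.

V in A major; V in A minor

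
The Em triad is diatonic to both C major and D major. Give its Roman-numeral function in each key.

The scale of C major is C D E F G A B; E is degree 3, and the triad built there (E-G-B) is minor, so it is iii.
The scale of D major is D E F# G A B C#; E is degree 2, and the triad built there (E-G-B) is minor, so it is ii.

iii in C major; ii in D major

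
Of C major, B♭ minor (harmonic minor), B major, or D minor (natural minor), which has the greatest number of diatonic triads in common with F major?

D minor

Triads of F major: F (I), Gm (ii), Am (iii), B♭ (IV), C (V), Dm (vi), Edim (vii°).
C major shares 4: F, Am, C, Dm.
B♭ minor (harmonic minor) shares 1: F.
B major shares 0: none.
D minor (natural minor) shares 7: F, Gm, Am, B♭, C, Dm, Edim.
The most common triads (7) are shared with D minor.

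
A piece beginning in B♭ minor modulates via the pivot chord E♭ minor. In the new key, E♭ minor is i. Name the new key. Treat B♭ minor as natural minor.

The numeral i denotes a minor triad on scale degree 1. With E♭ on degree 1, the tonic of the new key is E♭.
Degree 1 carries a minor triad in minor keys, so the destination is E♭ minor.
Check: the diatonic triads of E♭ minor (natural minor) are E♭m (i), Fdim (ii°), G♭ (III), A♭m (iv), B♭m (v), C♭ (VI), D♭ (VII) — E♭ minor is indeed i.

E♭ minor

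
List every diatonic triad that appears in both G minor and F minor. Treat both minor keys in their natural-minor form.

Triads in G minor (natural minor): Gm (i), Adim (ii°), Bb (III), Cm (iv), Dm (v), Eb (VI), F (VII).
Triads in F minor (natural minor): Fm (i), Gdim (ii°), Ab (III), Bbm (iv), Cm (v), Db (VI), Eb (VII).
Shared triads with their functions: Cm (iv in G minor, v in F minor); Eb (VI in G minor, VII in F minor).

Cm, Eb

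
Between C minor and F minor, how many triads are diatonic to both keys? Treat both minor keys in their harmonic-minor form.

Diatonic triads of C minor (harmonic minor): Cm (i), Ddim (ii°), Ebaug (III+), Fm (iv), G (V), Ab (VI), Bdim (vii°).
Diatonic triads of F minor (harmonic minor): Fm (i), Gdim (ii°), Abaug (III+), Bbm (iv), C (V), Db (VI), Edim (vii°).
Matching root and quality in both lists: Fm.
That gives 1 common triad.

1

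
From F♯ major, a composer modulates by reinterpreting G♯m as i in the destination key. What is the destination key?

The numeral i denotes a minor triad on scale degree 1. With G♯ on degree 1, the tonic of the new key is G♯.
Degree 1 carries a minor triad in minor keys, so the destination is G♯ minor.
Check: the diatonic triads of G♯ minor (natural minor) are G♯m (i), A♯dim (ii°), B (III), C♯m (iv), D♯m (v), E (VI), F♯ (VII) — G♯m is indeed i.

G♯ minor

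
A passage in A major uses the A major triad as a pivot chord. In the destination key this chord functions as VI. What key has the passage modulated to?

C# minor

The numeral VI denotes a major triad on scale degree 6. With A on degree 6, the tonic of the new key is C#.
Degree 6 carries a major triad in minor keys, so the destination is C# minor.
Check: the diatonic triads of C# minor (natural minor) are C#m (i), D#dim (ii°), E (III), F#m (iv), G#m (v), A (VI), B (VII) — A major is indeed VI.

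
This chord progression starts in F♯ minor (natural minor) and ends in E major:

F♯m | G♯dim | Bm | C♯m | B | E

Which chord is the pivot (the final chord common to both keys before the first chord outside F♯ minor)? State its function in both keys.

C♯m — v in F♯ minor, vi in E major

Chords diatonic to F♯ minor: F♯m, G♯dim, A, Bm, C♯m, D, E.
Reading the progression, the first chord not in that set is B, so the modulation leaves F♯ minor there.
The chord immediately before B is C♯m, which is diatonic to both keys: v in F♯ minor and vi in E major.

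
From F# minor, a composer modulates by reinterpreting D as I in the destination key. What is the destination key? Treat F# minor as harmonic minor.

D major

The numeral I denotes a major triad on scale degree 1. With D on degree 1, the tonic of the new key is D.
Degree 1 carries a major triad in major keys, so the destination is D major.
Check: the diatonic triads of D major are D (I), Em (ii), F#m (iii), G (IV), A (V), Bm (vi), C#dim (vii°) — D is indeed I.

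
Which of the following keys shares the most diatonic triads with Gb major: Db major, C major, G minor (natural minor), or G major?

Db major

Triads of Gb major: Gb (I), Abm (ii), Bbm (iii), Cb (IV), Db (V), Ebm (vi), Fdim (vii°).
Db major shares 4: Gb, Bbm, Db, Ebm.
C major shares 0: none.
G minor (natural minor) shares 0: none.
G major shares 0: none.
The most common triads (4) are shared with Db major.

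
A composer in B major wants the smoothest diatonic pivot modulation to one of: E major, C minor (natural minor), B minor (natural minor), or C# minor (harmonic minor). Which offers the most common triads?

Triads of B major: B (I), C#m (ii), D#m (iii), E (IV), F# (V), G#m (vi), A#dim (vii°).
E major shares 4: B, C#m, E, G#m.
C minor (natural minor) shares 0: none.
B minor (natural minor) shares 0: none.
C# minor (harmonic minor) shares 1: C#m.
The most common triads (4) are shared with E major.

E major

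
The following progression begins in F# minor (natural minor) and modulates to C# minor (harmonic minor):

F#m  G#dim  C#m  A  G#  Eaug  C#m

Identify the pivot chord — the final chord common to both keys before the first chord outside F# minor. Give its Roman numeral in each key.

Chords diatonic to F# minor: F#m, G#dim, A, Bm, C#m, D, E.
Reading the progression, the first chord not in that set is G#, so the modulation leaves F# minor there.
The chord immediately before G# is A, which is diatonic to both keys: III in F# minor and VI in C# minor.

A — III in F# minor, VI in C# minor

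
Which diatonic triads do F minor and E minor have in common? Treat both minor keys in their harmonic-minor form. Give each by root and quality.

Triads in F minor (harmonic minor): F minor (i), G diminished (ii°), Ab augmented (III+), Bb minor (iv), C major (V), Db major (VI), E diminished (vii°).
Triads in E minor (harmonic minor): E minor (i), F# diminished (ii°), G augmented (III+), A minor (iv), B major (V), C major (VI), D# diminished (vii°).
Shared triads with their functions: C major (V in F minor, VI in E minor).

C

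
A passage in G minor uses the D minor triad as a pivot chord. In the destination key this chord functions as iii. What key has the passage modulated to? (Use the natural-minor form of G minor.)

B♭ major

The numeral iii denotes a minor triad on scale degree 3. With D on degree 3, the tonic of the new key is B♭.
Degree 3 carries a minor triad in major keys, so the destination is B♭ major.
Check: the diatonic triads of B♭ major are B♭ (I), Cm (ii), Dm (iii), E♭ (IV), F (V), Gm (vi), Adim (vii°) — D minor is indeed iii.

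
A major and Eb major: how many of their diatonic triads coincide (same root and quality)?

0

Diatonic triads of A major: A (I), Bm (ii), C#m (iii), D (IV), E (V), F#m (vi), G#dim (vii°).
Diatonic triads of Eb major: Eb (I), Fm (ii), Gm (iii), Ab (IV), Bb (V), Cm (vi), Ddim (vii°).
No triad has the same root and quality in both keys.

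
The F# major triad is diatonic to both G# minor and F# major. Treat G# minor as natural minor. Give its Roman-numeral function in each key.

The scale of G# minor (natural minor) is G# A# B C# D# E F#; F# is degree 7, and the triad built there (F#-A#-C#) is major, so it is VII.
The scale of F# major is F# G# A# B C# D# E#; F# is degree 1, and the triad built there (F#-A#-C#) is major, so it is I.

VII in G# minor; I in F# major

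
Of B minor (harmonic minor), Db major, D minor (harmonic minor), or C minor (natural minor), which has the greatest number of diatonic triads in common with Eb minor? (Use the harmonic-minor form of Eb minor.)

C minor

Triads of Eb minor (harmonic minor): Ebm (i), Fdim (ii°), Gbaug (III+), Abm (iv), Bb (V), Cb (VI), Ddim (vii°).
B minor (harmonic minor) shares 0: none.
Db major shares 1: Ebm.
D minor (harmonic minor) shares 1: Bb.
C minor (natural minor) shares 2: Bb, Ddim.
The most common triads (2) are shared with C minor.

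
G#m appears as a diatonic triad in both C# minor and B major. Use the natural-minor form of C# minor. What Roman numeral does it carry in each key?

The scale of C# minor (natural minor) is C# D# E F# G# A B; G# is degree 5, and the triad built there (G#-B-D#) is minor, so it is v.
The scale of B major is B C# D# E F# G# A#; G# is degree 6, and the triad built there (G#-B-D#) is minor, so it is vi.

v in C# minor; vi in B major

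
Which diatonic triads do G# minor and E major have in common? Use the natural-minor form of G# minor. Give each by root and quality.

Triads in G# minor (natural minor): G# minor (i), A# diminished (ii°), B major (III), C# minor (iv), D# minor (v), E major (VI), F# major (VII).
Triads in E major: E major (I), F# minor (ii), G# minor (iii), A major (IV), B major (V), C# minor (vi), D# diminished (vii°).
Shared triads with their functions: G# minor (i in G# minor, iii in E major); B major (III in G# minor, V in E major); C# minor (iv in G# minor, vi in E major); E major (VI in G# minor, I in E major).

G#m, B, C#m, E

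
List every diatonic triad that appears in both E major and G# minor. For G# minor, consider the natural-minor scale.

E, G#m, B, C#m

Triads in E major: E major (I), F# minor (ii), G# minor (iii), A major (IV), B major (V), C# minor (vi), D# diminished (vii°).
Triads in G# minor (natural minor): G# minor (i), A# diminished (ii°), B major (III), C# minor (iv), D# minor (v), E major (VI), F# major (VII).
Shared triads with their functions: E major (I in E major, VI in G# minor); G# minor (iii in E major, i in G# minor); B major (V in E major, III in G# minor); C# minor (vi in E major, iv in G# minor).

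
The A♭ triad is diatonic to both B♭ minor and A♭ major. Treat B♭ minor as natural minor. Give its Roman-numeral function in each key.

VII in B♭ minor; I in A♭ major

The scale of B♭ minor (natural minor) is B♭ C D♭ E♭ F G♭ A♭; A♭ is degree 7, and the triad built there (A♭-C-E♭) is major, so it is VII.
The scale of A♭ major is A♭ B♭ C D♭ E♭ F G; A♭ is degree 1, and the triad built there (A♭-C-E♭) is major, so it is I.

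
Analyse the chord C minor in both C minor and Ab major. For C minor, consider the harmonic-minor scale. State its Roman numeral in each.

The scale of C minor (harmonic minor) is C D Eb F G Ab B; C is degree 1, and the triad built there (C-Eb-G) is minor, so it is i.
The scale of Ab major is Ab Bb C Db Eb F G; C is degree 3, and the triad built there (C-Eb-G) is minor, so it is iii.

i in C minor; iii in Ab major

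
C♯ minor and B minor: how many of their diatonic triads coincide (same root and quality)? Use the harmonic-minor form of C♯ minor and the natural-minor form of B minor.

2

Diatonic triads of C♯ minor (harmonic minor): C♯m (i), D♯dim (ii°), Eaug (III+), F♯m (iv), G♯ (V), A (VI), B♯dim (vii°).
Diatonic triads of B minor (natural minor): Bm (i), C♯dim (ii°), D (III), Em (iv), F♯m (v), G (VI), A (VII).
Matching root and quality in both lists: F♯m, A.
That gives 2 common triads.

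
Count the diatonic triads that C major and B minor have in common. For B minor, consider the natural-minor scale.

2

Diatonic triads of C major: C (I), Dm (ii), Em (iii), F (IV), G (V), Am (vi), Bdim (vii°).
Diatonic triads of B minor (natural minor): Bm (i), C#dim (ii°), D (III), Em (iv), F#m (v), G (VI), A (VII).
Matching root and quality in both lists: Em, G.
That gives 2 common triads.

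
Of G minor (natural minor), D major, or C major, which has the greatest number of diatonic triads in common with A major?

D major

Triads of A major: A major (I), B minor (ii), C♯ minor (iii), D major (IV), E major (V), F♯ minor (vi), G♯ diminished (vii°).
G minor (natural minor) shares 0: none.
D major shares 4: A, Bm, D, F♯m.
C major shares 0: none.
The most common triads (4) are shared with D major.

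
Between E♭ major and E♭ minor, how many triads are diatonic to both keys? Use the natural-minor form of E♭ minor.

Diatonic triads of E♭ major: E♭ (I), Fm (ii), Gm (iii), A♭ (IV), B♭ (V), Cm (vi), Ddim (vii°).
Diatonic triads of E♭ minor (natural minor): E♭m (i), Fdim (ii°), G♭ (III), A♭m (iv), B♭m (v), C♭ (VI), D♭ (VII).
No triad has the same root and quality in both keys.

0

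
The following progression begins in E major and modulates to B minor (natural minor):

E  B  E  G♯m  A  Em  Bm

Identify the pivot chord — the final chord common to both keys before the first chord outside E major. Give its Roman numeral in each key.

A — IV in E major, VII in B minor

Chords diatonic to E major: E, F♯m, G♯m, A, B, C♯m, D♯dim.
Reading the progression, the first chord not in that set is Em, so the modulation leaves E major there.
The chord immediately before Em is A, which is diatonic to both keys: IV in E major and VII in B minor.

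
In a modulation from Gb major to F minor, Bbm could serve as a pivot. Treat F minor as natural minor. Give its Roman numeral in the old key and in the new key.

iii in Gb major; iv in F minor

The scale of Gb major is Gb Ab Bb Cb Db Eb F; Bb is degree 3, and the triad built there (Bb-Db-F) is minor, so it is iii.
The scale of F minor (natural minor) is F G Ab Bb C Db Eb; Bb is degree 4, and the triad built there (Bb-Db-F) is minor, so it is iv.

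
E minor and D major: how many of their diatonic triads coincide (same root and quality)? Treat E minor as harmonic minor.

Diatonic triads of E minor (harmonic minor): E minor (i), F# diminished (ii°), G augmented (III+), A minor (iv), B major (V), C major (VI), D# diminished (vii°).
Diatonic triads of D major: D major (I), E minor (ii), F# minor (iii), G major (IV), A major (V), B minor (vi), C# diminished (vii°).
Matching root and quality in both lists: E minor.
That gives 1 common triad.

1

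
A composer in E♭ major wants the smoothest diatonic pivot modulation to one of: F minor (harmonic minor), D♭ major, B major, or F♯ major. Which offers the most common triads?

Triads of E♭ major: E♭ (I), Fm (ii), Gm (iii), A♭ (IV), B♭ (V), Cm (vi), Ddim (vii°).
F minor (harmonic minor) shares 1: Fm.
D♭ major shares 2: Fm, A♭.
B major shares 0: none.
F♯ major shares 0: none.
The most common triads (2) are shared with D♭ major.

D♭ major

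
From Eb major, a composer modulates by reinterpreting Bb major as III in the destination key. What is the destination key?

G minor

The numeral III denotes a major triad on scale degree 3. With Bb on degree 3, the tonic of the new key is G.
Degree 3 carries a major triad in natural-minor keys, so the destination is G minor.
Check: the diatonic triads of G minor (natural minor) are Gm (i), Adim (ii°), Bb (III), Cm (iv), Dm (v), Eb (VI), F (VII) — Bb major is indeed III.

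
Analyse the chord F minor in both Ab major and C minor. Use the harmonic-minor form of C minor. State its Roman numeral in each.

vi in Ab major; iv in C minor

The scale of Ab major is Ab Bb C Db Eb F G; F is degree 6, and the triad built there (F-Ab-C) is minor, so it is vi.
The scale of C minor (harmonic minor) is C D Eb F G Ab B; F is degree 4, and the triad built there (F-Ab-C) is minor, so it is iv.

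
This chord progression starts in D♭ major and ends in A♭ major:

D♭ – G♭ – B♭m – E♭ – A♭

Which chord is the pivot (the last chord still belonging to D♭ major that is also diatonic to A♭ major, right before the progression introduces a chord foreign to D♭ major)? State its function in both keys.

B♭m — vi in D♭ major, ii in A♭ major

Chords diatonic to D♭ major: D♭, E♭m, Fm, G♭, A♭, B♭m, Cdim.
Reading the progression, the first chord not in that set is E♭, so the modulation leaves D♭ major there.
The chord immediately before E♭ is B♭m, which is diatonic to both keys: vi in D♭ major and ii in A♭ major.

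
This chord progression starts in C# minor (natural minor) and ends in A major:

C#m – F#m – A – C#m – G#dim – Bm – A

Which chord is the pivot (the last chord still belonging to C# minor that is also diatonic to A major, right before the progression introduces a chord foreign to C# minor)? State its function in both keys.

C#m — i in C# minor, iii in A major

Chords diatonic to C# minor: C#m, D#dim, E, F#m, G#m, A, B.
Reading the progression, the first chord not in that set is G#dim, so the modulation leaves C# minor there.
The chord immediately before G#dim is C#m, which is diatonic to both keys: i in C# minor and iii in A major.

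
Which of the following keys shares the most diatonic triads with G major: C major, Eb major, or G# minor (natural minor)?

C major

Triads of G major: G major (I), A minor (ii), B minor (iii), C major (IV), D major (V), E minor (vi), F# diminished (vii°).
C major shares 4: G, Am, C, Em.
Eb major shares 0: none.
G# minor (natural minor) shares 0: none.
The most common triads (4) are shared with C major.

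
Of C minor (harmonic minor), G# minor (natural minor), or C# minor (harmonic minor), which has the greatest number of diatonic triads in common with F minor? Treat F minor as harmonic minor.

C minor

Triads of F minor (harmonic minor): Fm (i), Gdim (ii°), Abaug (III+), Bbm (iv), C (V), Db (VI), Edim (vii°).
C minor (harmonic minor) shares 1: Fm.
G# minor (natural minor) shares 0: none.
C# minor (harmonic minor) shares 0: none.
The most common triads (1) are shared with C minor.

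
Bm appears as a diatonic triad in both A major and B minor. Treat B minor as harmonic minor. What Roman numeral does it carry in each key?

The scale of A major is A B C♯ D E F♯ G♯; B is degree 2, and the triad built there (B-D-F♯) is minor, so it is ii.
The scale of B minor (harmonic minor) is B C♯ D E F♯ G A♯; B is degree 1, and the triad built there (B-D-F♯) is minor, so it is i.

ii in A major; i in B minor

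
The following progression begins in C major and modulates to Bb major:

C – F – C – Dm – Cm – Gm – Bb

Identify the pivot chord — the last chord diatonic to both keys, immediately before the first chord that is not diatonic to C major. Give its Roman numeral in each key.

Dm — ii in C major, iii in Bb major

Chords diatonic to C major: C, Dm, Em, F, G, Am, Bdim.
Reading the progression, the first chord not in that set is Cm, so the modulation leaves C major there.
The chord immediately before Cm is Dm, which is diatonic to both keys: ii in C major and iii in Bb major.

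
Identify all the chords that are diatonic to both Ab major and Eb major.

Triads in Ab major: Ab (I), Bbm (ii), Cm (iii), Db (IV), Eb (V), Fm (vi), Gdim (vii°).
Triads in Eb major: Eb (I), Fm (ii), Gm (iii), Ab (IV), Bb (V), Cm (vi), Ddim (vii°).
Shared triads with their functions: Ab (I in Ab major, IV in Eb major); Cm (iii in Ab major, vi in Eb major); Eb (V in Ab major, I in Eb major); Fm (vi in Ab major, ii in Eb major).

Ab, Cm, Eb, Fm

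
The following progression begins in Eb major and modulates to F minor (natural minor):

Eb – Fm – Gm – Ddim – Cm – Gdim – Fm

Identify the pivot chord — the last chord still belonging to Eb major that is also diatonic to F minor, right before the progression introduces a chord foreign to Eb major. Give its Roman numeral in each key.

Chords diatonic to Eb major: Eb, Fm, Gm, Ab, Bb, Cm, Ddim.
Reading the progression, the first chord not in that set is Gdim, so the modulation leaves Eb major there.
The chord immediately before Gdim is Cm, which is diatonic to both keys: vi in Eb major and v in F minor.

Cm — vi in Eb major, v in F minor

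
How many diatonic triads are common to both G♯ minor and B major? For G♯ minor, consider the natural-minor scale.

7

Diatonic triads of G♯ minor (natural minor): G♯m (i), A♯dim (ii°), B (III), C♯m (iv), D♯m (v), E (VI), F♯ (VII).
Diatonic triads of B major: B (I), C♯m (ii), D♯m (iii), E (IV), F♯ (V), G♯m (vi), A♯dim (vii°).
Matching root and quality in both lists: G♯m, A♯dim, B, C♯m, D♯m, E, F♯.
That gives 7 common triads.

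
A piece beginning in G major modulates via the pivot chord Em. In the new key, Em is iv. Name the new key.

B minor

The numeral iv denotes a minor triad on scale degree 4. With E on degree 4, the tonic of the new key is B.
Degree 4 carries a minor triad in minor keys, so the destination is B minor.
Check: the diatonic triads of B minor (natural minor) are Bm (i), C#dim (ii°), D (III), Em (iv), F#m (v), G (VI), A (VII) — Em is indeed iv.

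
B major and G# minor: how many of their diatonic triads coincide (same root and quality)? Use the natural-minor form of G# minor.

7

Diatonic triads of B major: B (I), C#m (ii), D#m (iii), E (IV), F# (V), G#m (vi), A#dim (vii°).
Diatonic triads of G# minor (natural minor): G#m (i), A#dim (ii°), B (III), C#m (iv), D#m (v), E (VI), F# (VII).
Matching root and quality in both lists: B, C#m, D#m, E, F#, G#m, A#dim.
That gives 7 common triads.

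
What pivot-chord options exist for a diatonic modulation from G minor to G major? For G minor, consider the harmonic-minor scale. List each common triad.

Triads in G minor (harmonic minor): G minor (i), A diminished (ii°), Bb augmented (III+), C minor (iv), D major (V), Eb major (VI), F# diminished (vii°).
Triads in G major: G major (I), A minor (ii), B minor (iii), C major (IV), D major (V), E minor (vi), F# diminished (vii°).
Shared triads with their functions: D major (V in G minor, V in G major); F# diminished (vii° in G minor, vii° in G major).

D, F#dim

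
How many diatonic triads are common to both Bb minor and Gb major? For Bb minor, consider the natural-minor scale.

4

Diatonic triads of Bb minor (natural minor): Bb minor (i), C diminished (ii°), Db major (III), Eb minor (iv), F minor (v), Gb major (VI), Ab major (VII).
Diatonic triads of Gb major: Gb major (I), Ab minor (ii), Bb minor (iii), Cb major (IV), Db major (V), Eb minor (vi), F diminished (vii°).
Matching root and quality in both lists: Bb minor, Db major, Eb minor, Gb major.
That gives 4 common triads.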